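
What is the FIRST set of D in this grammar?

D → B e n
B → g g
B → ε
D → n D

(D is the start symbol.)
{ 'e', 'g', 'n' }

To compute FIRST(D), examine every production with D on the left-hand side, reading each right-hand side left to right until a non-nullable symbol is reached.

FIRST sets of the other non-terminals involved (by the same procedure, iterated to a fixed point):
  FIRST(B) = { 'g', ε }

From D → B e n:
  - B is a non-terminal: add FIRST(B) \ {ε} = { 'g' }
    B is nullable, so continue to the next symbol
  - e is a terminal: add 'e' and stop
From D → n D:
  - n is a terminal: add 'n' and stop

Collecting: FIRST(D) = { 'e', 'g', 'n' }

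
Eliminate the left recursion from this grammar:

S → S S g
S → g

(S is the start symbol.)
S → g S'
S' → S g S'
S' → ε

S is directly left-recursive. The standard transformation for
  A → A α₁ | ... | A α_m | β₁ | ... | β_n
is
  A  → β₁ A' | ... | β_n A'
  A' → α₁ A' | ... | α_m A' | ε

S → g becomes S → g S'
S → S S g becomes S' → S g S'
Add S' → ε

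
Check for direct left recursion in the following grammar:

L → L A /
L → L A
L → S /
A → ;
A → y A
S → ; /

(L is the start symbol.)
Yes, L is left-recursive

Direct left recursion occurs when N → N α for some non-terminal N (the right-hand side begins with the left-hand side itself).

L → L A /: LEFT RECURSIVE (starts with L)
L → L A: LEFT RECURSIVE (starts with L)
L → S /: starts with S
A → ;: starts with ';'
A → y A: starts with y
S → ; /: starts with ';'

The grammar has direct left recursion on: L.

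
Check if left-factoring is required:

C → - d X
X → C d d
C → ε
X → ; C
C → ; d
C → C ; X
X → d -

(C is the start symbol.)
Left-factoring is needed when two productions for the same non-terminal
share a common prefix on the right-hand side.

Productions for C:
  C → - d X
  C → ε
  C → ; d
  C → C ; X
Productions for X:
  X → C d d
  X → ; C
  X → d -

No common prefixes found.

Answer: No, left-factoring is not needed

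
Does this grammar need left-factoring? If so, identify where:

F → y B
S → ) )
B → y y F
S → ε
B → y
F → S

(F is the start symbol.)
Left-factoring is needed when two productions for the same non-terminal
share a common prefix on the right-hand side.

Productions for F:
  F → y B
  F → S
Productions for S:
  S → ) )
  S → ε
Productions for B:
  B → y y F
  B → y

Found common prefix 'y' in productions for B

Answer: Yes, B has productions with common prefix 'y'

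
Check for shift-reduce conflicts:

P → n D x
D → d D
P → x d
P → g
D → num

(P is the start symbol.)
No shift-reduce conflicts

A shift-reduce conflict occurs when an LR(0) state has both:
  - a complete (reduce) item [A → α .] (dot at the end), and
  - a shift item [B → β . c γ] (dot before a terminal).

Augment with P' → P and build the canonical LR(0) collection (I0 = CLOSURE({[P' → . P]}), then GOTO on every symbol after a dot until no new states appear). It has 11 states:
  I0: { [P → . g], [P → . n D x], [P → . x d], [P' → . P] }  — shift
  I1: { [P' → P .] }  — accept
  I2: { [P → g .] }  — reduce
  I3: { [D → . d D], [D → . num], [P → n . D x] }  — shift
  I4: { [P → x . d] }  — shift
  I5: { [P → x d .] }  — reduce
  I6: { [P → n D . x] }  — shift
  I7: { [D → . d D], [D → . num], [D → d . D] }  — shift
  I8: { [D → num .] }  — reduce
  I9: { [D → d D .] }  — reduce
  I10: { [P → n D x .] }  — reduce

No state contains both a complete item and a shift item.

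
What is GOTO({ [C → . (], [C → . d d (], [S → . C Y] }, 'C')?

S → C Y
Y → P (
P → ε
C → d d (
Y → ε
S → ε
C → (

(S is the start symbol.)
GOTO(I, 'C') = CLOSURE({ [A → αX.β] : [A → α.Xβ] ∈ I, X = 'C' })

Items with dot before 'C', with the dot advanced:
  [S → . C Y] → [S → C . Y]
Closure of the advanced items:
  [S → C . Y] has the dot before Y: add [Y → . P (], [Y → .]
  [Y → . P (] has the dot before P: add [P → .]

GOTO = { [P → .], [S → C . Y], [Y → . P (], [Y → .] }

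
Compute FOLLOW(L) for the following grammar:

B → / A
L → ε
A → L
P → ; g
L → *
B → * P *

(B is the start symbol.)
{ $ }

To compute FOLLOW(L), find every occurrence of L on a right-hand side N → α L β: add FIRST(β) \ {ε}, and if β is empty or nullable also add FOLLOW(N). Iterate to a fixed point.

In A → L: L is at the end, add FOLLOW(A)

The FOLLOW sets referred to above (computed the same way, to a fixed point):
  FOLLOW(A) = { $ }

Taking the union: FOLLOW(L) = { $ }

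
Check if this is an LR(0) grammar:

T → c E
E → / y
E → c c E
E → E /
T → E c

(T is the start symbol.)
No. Shift-reduce conflict between [T → c E .] and [E → E . /]

A grammar is LR(0) if no state in the canonical LR(0) collection has:
  - both a shift item (dot before a terminal) and a complete item (shift-reduce conflict), or
  - two or more complete items (reduce-reduce conflict; the accept item [T' → T .] counts as a complete item here).

Augment with T' → T and build the canonical LR(0) collection (I0 = CLOSURE({[T' → . T]}), then GOTO on every symbol after a dot until no new states appear). It has 11 states:
  I0: { [E → . / y], [E → . E /], [E → . c c E], [T → . E c], [T → . c E], [T' → . T] }  — shift
  I1: { [E → / . y] }  — shift
  I2: { [E → E . /], [T → E . c] }  — shift
  I3: { [T' → T .] }  — accept
  I4: { [E → . / y], [E → . E /], [E → . c c E], [E → c . c E], [T → c . E] }  — shift
  I5: { [E → E . /], [T → c E .] }  — shift, reduce
  I6: { [E → . / y], [E → . E /], [E → . c c E], [E → c . c E], [E → c c . E] }  — shift
  I7: { [E → E . /], [E → c c E .] }  — shift, reduce
  I8: { [E → E / .] }  — reduce
  I9: { [T → E c .] }  — reduce
  I10: { [E → / y .] }  — reduce

Conflict in state I5:
  Shift-reduce conflict between [T → c E .] and [E → E . /]
So the grammar is NOT LR(0).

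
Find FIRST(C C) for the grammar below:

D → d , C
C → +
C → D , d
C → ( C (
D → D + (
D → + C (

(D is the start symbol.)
FIRST sets of the non-terminals involved (from the grammar, by fixed-point iteration):
  FIRST(C) = { '(', '+', 'd' }

To compute FIRST(C C), process the symbols left to right:
Symbol C is a non-terminal. Add FIRST(C) \ {ε} = { '(', '+', 'd' }
C is not nullable (ε ∉ FIRST(C)), so stop here.
FIRST(C C) = { '(', '+', 'd' }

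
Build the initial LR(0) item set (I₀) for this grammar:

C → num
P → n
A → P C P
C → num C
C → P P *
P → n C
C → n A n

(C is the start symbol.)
First, augment the grammar with C' → C
I₀ = CLOSURE({ [C' → . C] }):
  [C' → . C] has the dot before C: add [C → . num], [C → . num C], [C → . P P *], [C → . n A n]
  [C → . P P *] has the dot before P: add [P → . n], [P → . n C]
No further items can be added.

I₀ = { [C → . P P *], [C → . n A n], [C → . num C], [C → . num], [C' → . C], [P → . n C], [P → . n] }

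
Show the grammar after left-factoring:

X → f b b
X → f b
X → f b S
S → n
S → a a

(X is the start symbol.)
X → f b X'
X' → b
X' → ε
X' → S
S → n
S → a a

Left-factoring transforms A → αβ₁ | αβ₂ into A → αA' and A' → β₁ | β₂
(α is the longest common prefix among the alternatives). Repeat until
no nonterminal has two alternatives with a common prefix.

Round 1: X has alternatives sharing prefix 'f b'. Introduce X': X → f b X'
  Add: X' → b
  Add: X' → ε
  Add: X' → S

No remaining common prefixes — done.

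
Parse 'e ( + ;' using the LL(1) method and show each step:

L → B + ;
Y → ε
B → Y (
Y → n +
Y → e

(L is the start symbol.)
LL(1) parsing maintains a stack (initially the start symbol over $) and the input. At each step: if the stack top is a terminal, match it against the current input token; if it is a non-terminal N, replace it with the RHS of M[N, lookahead] (the unique production whose predict set contains the lookahead).

Stack is shown with the top on the left.

Stack      Input      Action
----------------------------
L $        e ( + ; $  output L → B + ;
B + ; $    e ( + ; $  output B → Y (
Y ( + ; $  e ( + ; $  output Y → e
e ( + ; $  e ( + ; $  match 'e'
( + ; $    ( + ; $    match '('
+ ; $      + ; $      match '+'
; $        ; $        match ';'
$          $          accept

The string is accepted.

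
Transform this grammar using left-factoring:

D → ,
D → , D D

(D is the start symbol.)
D → , D'
D' → ε
D' → D D

Left-factoring transforms A → αβ₁ | αβ₂ into A → αA' and A' → β₁ | β₂
(α is the longest common prefix among the alternatives). Repeat until
no nonterminal has two alternatives with a common prefix.

Round 1: D has alternatives sharing prefix ','. Introduce D': D → , D'
  Add: D' → ε
  Add: D' → D D

No remaining common prefixes — done.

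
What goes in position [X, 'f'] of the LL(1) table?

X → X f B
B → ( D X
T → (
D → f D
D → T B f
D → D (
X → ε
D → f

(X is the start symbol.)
X → X f B, X → ε

To find M[X, 'f'], we find productions for X where 'f' is in the predict set (PREDICT(N → α) = (FIRST(α) \ {ε}) ∪ (FOLLOW(N) if α ⇒* ε)).

Relevant sets:
  FIRST(X) = { 'f', ε }
  FOLLOW(X) = { $, 'f' }

X → X f B: PREDICT = { 'f' }
  'f' is in predict set, so this production goes in M[X, 'f']
X → ε: PREDICT = { $, 'f' }
  'f' is in predict set, so this production goes in M[X, 'f']

M[X, 'f'] = X → X f B, X → ε  (a multiply-defined cell — the grammar is not LL(1))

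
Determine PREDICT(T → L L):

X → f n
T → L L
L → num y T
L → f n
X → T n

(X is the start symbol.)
{ 'f', 'num' }

PREDICT(T → L L) = (FIRST(RHS) \ {ε}) ∪ (FOLLOW(T) if ε ∈ FIRST(RHS), i.e. RHS ⇒* ε)
FIRST(L) = { 'f', 'num' }
FIRST(L L) = { 'f', 'num' }
ε ∉ FIRST(L L), so FOLLOW(T) is not added.
PREDICT(T → L L) = { 'f', 'num' }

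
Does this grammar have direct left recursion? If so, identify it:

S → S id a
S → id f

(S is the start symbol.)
Yes, S is left-recursive

Direct left recursion occurs when N → N α for some non-terminal N (the right-hand side begins with the left-hand side itself).

S → S id a: LEFT RECURSIVE (starts with S)
S → id f: starts with id

The grammar has direct left recursion on: S.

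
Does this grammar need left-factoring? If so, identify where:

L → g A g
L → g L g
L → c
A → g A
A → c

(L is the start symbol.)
Yes, L has productions with common prefix 'g'

Left-factoring is needed when two productions for the same non-terminal
share a common prefix on the right-hand side.

Productions for L:
  L → g A g
  L → g L g
  L → c
Productions for A:
  A → g A
  A → c

Found common prefix 'g' in productions for L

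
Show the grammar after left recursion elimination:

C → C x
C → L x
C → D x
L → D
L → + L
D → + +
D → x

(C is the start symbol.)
C → L x C'
C → D x C'
C' → x C'
C' → ε
L → D
L → + L
D → + +
D → x

C is directly left-recursive. The standard transformation for
  A → A α₁ | ... | A α_m | β₁ | ... | β_n
is
  A  → β₁ A' | ... | β_n A'
  A' → α₁ A' | ... | α_m A' | ε

C → L x becomes C → L x C'
C → D x becomes C → D x C'
C → C x becomes C' → x C'
Add C' → ε

Productions for other non-terminals are unchanged:
  L → D
  L → + L
  D → + +
  D → x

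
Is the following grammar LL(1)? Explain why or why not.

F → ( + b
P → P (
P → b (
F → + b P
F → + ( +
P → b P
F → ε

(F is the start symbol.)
No. Predict set conflict for F: { '+' }

A grammar is LL(1) if for each non-terminal N with multiple productions, the predict sets of those productions are pairwise disjoint, where PREDICT(N → α) = (FIRST(α) \ {ε}) ∪ (FOLLOW(N) if α ⇒* ε).

Relevant sets:
  FIRST(P) = { 'b' }
  FOLLOW(F) = { $ }

For F:
  PREDICT(F → '(' '+' b) = { '(' }
  PREDICT(F → '+' b P) = { '+' }
  PREDICT(F → '+' '(' '+') = { '+' }
  PREDICT(F → ε) = { $ }
For P:
  PREDICT(P → P '(') = { 'b' }
  PREDICT(P → b '(') = { 'b' }
  PREDICT(P → b P) = { 'b' }

Conflict found: Predict set conflict for F: { '+' }
The grammar is NOT LL(1).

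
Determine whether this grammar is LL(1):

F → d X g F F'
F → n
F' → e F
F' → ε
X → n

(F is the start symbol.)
No. Predict set conflict for F': { 'e' }

A grammar is LL(1) if for each non-terminal N with multiple productions, the predict sets of those productions are pairwise disjoint, where PREDICT(N → α) = (FIRST(α) \ {ε}) ∪ (FOLLOW(N) if α ⇒* ε).

Relevant sets:
  FOLLOW(F') = { $, 'e' }

For F:
  PREDICT(F → d X g F F') = { 'd' }
  PREDICT(F → n) = { 'n' }
For F':
  PREDICT(F' → e F) = { 'e' }
  PREDICT(F' → ε) = { $, 'e' }
X has a single production, so nothing to check there.

Conflict found: Predict set conflict for F': { 'e' }
The grammar is NOT LL(1).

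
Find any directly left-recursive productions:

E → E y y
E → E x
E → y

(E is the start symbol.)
Yes, E is left-recursive

Direct left recursion occurs when N → N α for some non-terminal N (the right-hand side begins with the left-hand side itself).

E → E y y: LEFT RECURSIVE (starts with E)
E → E x: LEFT RECURSIVE (starts with E)
E → y: starts with y

The grammar has direct left recursion on: E.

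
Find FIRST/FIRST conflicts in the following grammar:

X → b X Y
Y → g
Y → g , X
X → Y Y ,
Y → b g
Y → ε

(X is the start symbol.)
A FIRST/FIRST conflict occurs when two productions N → α and N → β for the same non-terminal have FIRST(α) ∩ FIRST(β) ≠ ∅ (with ε ∈ FIRST of a nullable right-hand side, so two nullable alternatives also conflict).

FIRST sets of the non-terminals at (or reachable through a nullable prefix from) the front of some alternative:
  FIRST(Y) = { 'b', 'g', ε }

Productions for X:
  X → b X Y: FIRST = { 'b' }
  X → Y Y ,: FIRST = { ',', 'b', 'g' }
Productions for Y:
  Y → g: FIRST = { 'g' }
  Y → g , X: FIRST = { 'g' }
  Y → b g: FIRST = { 'b' }
  Y → ε: FIRST = { ε }

Conflict for X: X → b X Y and X → Y Y ,
  Overlap: { 'b' }
Conflict for Y: Y → g and Y → g , X
  Overlap: { 'g' }

Answer: Yes. X → b X Y / X → Y Y ',' on { 'b' }; Y → g / Y → g ',' X on { 'g' }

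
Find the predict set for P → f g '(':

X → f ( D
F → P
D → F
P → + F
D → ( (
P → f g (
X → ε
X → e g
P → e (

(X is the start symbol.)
{ 'f' }

PREDICT(P → f g '(') = (FIRST(RHS) \ {ε}) ∪ (FOLLOW(P) if ε ∈ FIRST(RHS), i.e. RHS ⇒* ε)
FIRST(f g '(') = { 'f' }
ε ∉ FIRST(f g '('), so FOLLOW(P) is not added.
PREDICT(P → f g '(') = { 'f' }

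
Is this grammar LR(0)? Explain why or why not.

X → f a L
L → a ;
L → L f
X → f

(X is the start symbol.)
Augment with X' → X and build the canonical LR(0) collection (I0 = CLOSURE({[X' → . X]}), then GOTO on every symbol after a dot until no new states appear). It has 8 states:
  I0: { [X → . f a L], [X → . f], [X' → . X] }  — shift
  I1: { [X' → X .] }  — accept
  I2: { [X → f . a L], [X → f .] }  — shift, reduce
  I3: { [L → . L f], [L → . a ;], [X → f a . L] }  — shift
  I4: { [L → L . f], [X → f a L .] }  — shift, reduce
  I5: { [L → a . ;] }  — shift
  I6: { [L → a ; .] }  — reduce
  I7: { [L → L f .] }  — reduce

Conflict in state I2:
  Shift-reduce conflict between [X → f .] and [X → f . a L]
So the grammar is NOT LR(0).

Answer: No. Shift-reduce conflict between [X → f .] and [X → f . a L]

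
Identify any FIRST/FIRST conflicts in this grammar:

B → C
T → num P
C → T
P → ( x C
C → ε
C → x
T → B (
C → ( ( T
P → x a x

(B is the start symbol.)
FIRST sets of the non-terminals at (or reachable through a nullable prefix from) the front of some alternative:
  FIRST(B) = { '(', 'num', 'x', ε }
  FIRST(T) = { '(', 'num', 'x' }

Productions for T:
  T → num P: FIRST = { 'num' }
  T → B (: FIRST = { '(', 'num', 'x' }
Productions for C:
  C → T: FIRST = { '(', 'num', 'x' }
  C → ε: FIRST = { ε }
  C → x: FIRST = { 'x' }
  C → ( ( T: FIRST = { '(' }
Productions for P:
  P → ( x C: FIRST = { '(' }
  P → x a x: FIRST = { 'x' }
B has only one production, so no FIRST/FIRST conflict is possible there.

Conflict for T: T → num P and T → B (
  Overlap: { 'num' }
Conflict for C: C → T and C → x
  Overlap: { 'x' }
Conflict for C: C → T and C → ( ( T
  Overlap: { '(' }

Answer: Yes. T → num P / T → B '(' on { 'num' }; C → T / C → x on { 'x' }; C → T / C → '(' '(' T on { '(' }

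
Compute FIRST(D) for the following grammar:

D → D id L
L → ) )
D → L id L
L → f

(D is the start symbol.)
{ ')', 'f' }

FIRST sets of the other non-terminals involved (by the same procedure, iterated to a fixed point):
  FIRST(L) = { ')', 'f' }

From D → D id L:
  - D is the symbol being defined: contributes nothing new
    D is not nullable, so stop
From D → L id L:
  - L is a non-terminal: add FIRST(L) \ {ε} = { ')', 'f' }
    L is not nullable, so stop

Collecting: FIRST(D) = { ')', 'f' }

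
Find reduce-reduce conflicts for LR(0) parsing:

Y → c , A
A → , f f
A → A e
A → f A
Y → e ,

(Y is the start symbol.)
A reduce-reduce conflict occurs when an LR(0) state has two complete items [A → α .] and [B → β .] — both call for a reduction, and with no lookahead the parser cannot choose between them.

Augment with Y' → Y and build the canonical LR(0) collection (I0 = CLOSURE({[Y' → . Y]}), then GOTO on every symbol after a dot until no new states appear). It has 13 states:
  I0: { [Y → . c , A], [Y → . e ,], [Y' → . Y] }  — shift
  I1: { [Y' → Y .] }  — accept
  I2: { [Y → c . , A] }  — shift
  I3: { [Y → e . ,] }  — shift
  I4: { [Y → e , .] }  — reduce
  I5: { [A → . , f f], [A → . A e], [A → . f A], [Y → c , . A] }  — shift
  I6: { [A → , . f f] }  — shift
  I7: { [A → A . e], [Y → c , A .] }  — shift, reduce
  I8: { [A → . , f f], [A → . A e], [A → . f A], [A → f . A] }  — shift
  I9: { [A → A . e], [A → f A .] }  — shift, reduce
  I10: { [A → A e .] }  — reduce
  I11: { [A → , f . f] }  — shift
  I12: { [A → , f f .] }  — reduce

No state contains more than one complete item.

Answer: No reduce-reduce conflicts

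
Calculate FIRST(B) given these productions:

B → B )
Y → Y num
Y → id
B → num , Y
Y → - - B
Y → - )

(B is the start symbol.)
{ 'num' }

From B → B ):
  - B is the symbol being defined: contributes nothing new
    B is not nullable, so stop
From B → num , Y:
  - num is a terminal: add 'num' and stop

Collecting: FIRST(B) = { 'num' }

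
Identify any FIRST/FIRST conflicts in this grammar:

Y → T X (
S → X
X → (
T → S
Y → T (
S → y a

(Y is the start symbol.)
FIRST sets of the non-terminals at (or reachable through a nullable prefix from) the front of some alternative:
  FIRST(T) = { '(', 'y' }
  FIRST(X) = { '(' }

Productions for Y:
  Y → T X (: FIRST = { '(', 'y' }
  Y → T (: FIRST = { '(', 'y' }
Productions for S:
  S → X: FIRST = { '(' }
  S → y a: FIRST = { 'y' }
X, T have only one production, so no FIRST/FIRST conflict is possible there.

Conflict for Y: Y → T X ( and Y → T (
  Overlap: { '(', 'y' }

Answer: Yes. Y → T X '(' / Y → T '(' on { '(', 'y' }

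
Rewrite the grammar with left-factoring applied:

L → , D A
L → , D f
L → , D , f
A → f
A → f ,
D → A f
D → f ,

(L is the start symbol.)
Left-factoring transforms A → αβ₁ | αβ₂ into A → αA' and A' → β₁ | β₂
(α is the longest common prefix among the alternatives). Repeat until
no nonterminal has two alternatives with a common prefix.

Round 1: L has alternatives sharing prefix ', D'. Introduce L': L → , D L'
  Add: L' → A
  Add: L' → f
  Add: L' → , f

Round 2: A has alternatives sharing prefix 'f'. Introduce A': A → f A'
  Add: A' → ε
  Add: A' → ,

No remaining common prefixes — done.

Resulting grammar:
L → , D L'
L' → A
L' → f
L' → , f
A → f A'
A' → ε
A' → ,
D → A f
D → f ,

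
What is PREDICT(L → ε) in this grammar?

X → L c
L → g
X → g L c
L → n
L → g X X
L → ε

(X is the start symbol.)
{ 'c' }

PREDICT(L → ε) = (FIRST(RHS) \ {ε}) ∪ (FOLLOW(L) if ε ∈ FIRST(RHS), i.e. RHS ⇒* ε)
The right-hand side is ε (FIRST(ε) = { ε }), so the predict set is FOLLOW(L) = { 'c' }
PREDICT(L → ε) = { 'c' }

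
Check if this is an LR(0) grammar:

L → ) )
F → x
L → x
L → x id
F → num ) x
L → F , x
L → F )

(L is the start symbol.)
Augment with L' → L and build the canonical LR(0) collection (I0 = CLOSURE({[L' → . L]}), then GOTO on every symbol after a dot until no new states appear). It has 13 states:
  I0: { [F → . num ) x], [F → . x], [L → . ) )], [L → . F )], [L → . F , x], [L → . x id], [L → . x], [L' → . L] }  — shift
  I1: { [L → ) . )] }  — shift
  I2: { [L → F . )], [L → F . , x] }  — shift
  I3: { [L' → L .] }  — accept
  I4: { [F → num . ) x] }  — shift
  I5: { [F → x .], [L → x . id], [L → x .] }  — shift, 2 reduces
  I6: { [L → x id .] }  — reduce
  I7: { [F → num ) . x] }  — shift
  I8: { [F → num ) x .] }  — reduce
  I9: { [L → F ) .] }  — reduce
  I10: { [L → F , . x] }  — shift
  I11: { [L → F , x .] }  — reduce
  I12: { [L → ) ) .] }  — reduce

Conflict in state I5:
  Shift-reduce conflict between [F → x .] and [L → x . id]
So the grammar is NOT LR(0).

Answer: No. Shift-reduce conflict between [F → x .] and [L → x . id]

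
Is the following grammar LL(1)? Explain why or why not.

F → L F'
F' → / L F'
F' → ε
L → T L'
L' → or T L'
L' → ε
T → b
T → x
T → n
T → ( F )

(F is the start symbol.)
Yes, the grammar is LL(1).

A grammar is LL(1) if for each non-terminal N with multiple productions, the predict sets of those productions are pairwise disjoint, where PREDICT(N → α) = (FIRST(α) \ {ε}) ∪ (FOLLOW(N) if α ⇒* ε).

Relevant sets:
  FOLLOW(F') = { $, ')' }
  FOLLOW(L') = { $, ')', '/' }

For F':
  PREDICT(F' → '/' L F') = { '/' }
  PREDICT(F' → ε) = { $, ')' }
For L':
  PREDICT(L' → or T L') = { 'or' }
  PREDICT(L' → ε) = { $, ')', '/' }
For T:
  PREDICT(T → b) = { 'b' }
  PREDICT(T → x) = { 'x' }
  PREDICT(T → n) = { 'n' }
  PREDICT(T → '(' F ')') = { '(' }
F, L have a single production, so nothing to check there.

All predict sets are disjoint. The grammar IS LL(1).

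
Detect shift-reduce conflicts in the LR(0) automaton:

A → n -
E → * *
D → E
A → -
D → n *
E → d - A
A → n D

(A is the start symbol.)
A shift-reduce conflict occurs when an LR(0) state has both:
  - a complete (reduce) item [A → α .] (dot at the end), and
  - a shift item [B → β . c γ] (dot before a terminal).

Augment with A' → A and build the canonical LR(0) collection (I0 = CLOSURE({[A' → . A]}), then GOTO on every symbol after a dot until no new states appear). It has 14 states:
  I0: { [A → . -], [A → . n -], [A → . n D], [A' → . A] }  — shift
  I1: { [A → - .] }  — reduce
  I2: { [A' → A .] }  — accept
  I3: { [A → n . -], [A → n . D], [D → . E], [D → . n *], [E → . * *], [E → . d - A] }  — shift
  I4: { [E → * . *] }  — shift
  I5: { [A → n - .] }  — reduce
  I6: { [A → n D .] }  — reduce
  I7: { [D → E .] }  — reduce
  I8: { [E → d . - A] }  — shift
  I9: { [D → n . *] }  — shift
  I10: { [D → n * .] }  — reduce
  I11: { [A → . -], [A → . n -], [A → . n D], [E → d - . A] }  — shift
  I12: { [E → d - A .] }  — reduce
  I13: { [E → * * .] }  — reduce

No state contains both a complete item and a shift item.

Answer: No shift-reduce conflicts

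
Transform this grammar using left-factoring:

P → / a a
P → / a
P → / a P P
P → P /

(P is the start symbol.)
Left-factoring transforms A → αβ₁ | αβ₂ into A → αA' and A' → β₁ | β₂
(α is the longest common prefix among the alternatives). Repeat until
no nonterminal has two alternatives with a common prefix.

Round 1: P has alternatives sharing prefix '/ a'. Introduce P': P → / a P'
  Add: P' → a
  Add: P' → ε
  Add: P' → P P

No remaining common prefixes — done.

Resulting grammar:
P → / a P'
P' → a
P' → ε
P' → P P
P → P /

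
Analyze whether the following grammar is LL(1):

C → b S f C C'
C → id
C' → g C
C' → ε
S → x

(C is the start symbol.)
A grammar is LL(1) if for each non-terminal N with multiple productions, the predict sets of those productions are pairwise disjoint, where PREDICT(N → α) = (FIRST(α) \ {ε}) ∪ (FOLLOW(N) if α ⇒* ε).

Relevant sets:
  FOLLOW(C') = { $, 'g' }

For C:
  PREDICT(C → b S f C C') = { 'b' }
  PREDICT(C → id) = { 'id' }
For C':
  PREDICT(C' → g C) = { 'g' }
  PREDICT(C' → ε) = { $, 'g' }
S has a single production, so nothing to check there.

Conflict found: Predict set conflict for C': { 'g' }
The grammar is NOT LL(1).

Answer: No. Predict set conflict for C': { 'g' }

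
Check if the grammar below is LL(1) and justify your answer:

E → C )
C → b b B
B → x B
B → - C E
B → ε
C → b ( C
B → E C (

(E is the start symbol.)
No. Predict set conflict for C: { 'b' }

A grammar is LL(1) if for each non-terminal N with multiple productions, the predict sets of those productions are pairwise disjoint, where PREDICT(N → α) = (FIRST(α) \ {ε}) ∪ (FOLLOW(N) if α ⇒* ε).

Relevant sets:
  FIRST(E) = { 'b' }
  FOLLOW(B) = { '(', ')', 'b' }

For C:
  PREDICT(C → b b B) = { 'b' }
  PREDICT(C → b '(' C) = { 'b' }
For B:
  PREDICT(B → x B) = { 'x' }
  PREDICT(B → '-' C E) = { '-' }
  PREDICT(B → ε) = { '(', ')', 'b' }
  PREDICT(B → E C '(') = { 'b' }
E has a single production, so nothing to check there.

Conflict found: Predict set conflict for C: { 'b' }
The grammar is NOT LL(1).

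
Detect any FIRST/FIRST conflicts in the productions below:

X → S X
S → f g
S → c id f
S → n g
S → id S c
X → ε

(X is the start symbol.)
No FIRST/FIRST conflicts.

A FIRST/FIRST conflict occurs when two productions N → α and N → β for the same non-terminal have FIRST(α) ∩ FIRST(β) ≠ ∅ (with ε ∈ FIRST of a nullable right-hand side, so two nullable alternatives also conflict).

FIRST sets of the non-terminals at (or reachable through a nullable prefix from) the front of some alternative:
  FIRST(S) = { 'c', 'f', 'id', 'n' }

Productions for X:
  X → S X: FIRST = { 'c', 'f', 'id', 'n' }
  X → ε: FIRST = { ε }
Productions for S:
  S → f g: FIRST = { 'f' }
  S → c id f: FIRST = { 'c' }
  S → n g: FIRST = { 'n' }
  S → id S c: FIRST = { 'id' }

All alternatives of each non-terminal have pairwise disjoint FIRST sets.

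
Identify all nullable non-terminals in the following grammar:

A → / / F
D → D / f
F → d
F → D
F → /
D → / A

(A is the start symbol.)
None

A non-terminal is nullable if it can derive ε (the empty string): either it has an ε-production, or it has a production whose right-hand side consists entirely of nullable non-terminals.

There are no ε-productions, so no non-terminal can derive ε.
No non-terminals are nullable.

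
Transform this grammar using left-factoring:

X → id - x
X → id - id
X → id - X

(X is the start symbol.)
Left-factoring transforms A → αβ₁ | αβ₂ into A → αA' and A' → β₁ | β₂
(α is the longest common prefix among the alternatives). Repeat until
no nonterminal has two alternatives with a common prefix.

Round 1: X has alternatives sharing prefix 'id -'. Introduce X': X → id - X'
  Add: X' → x
  Add: X' → id
  Add: X' → X

No remaining common prefixes — done.

Resulting grammar:
X → id - X'
X' → x
X' → id
X' → X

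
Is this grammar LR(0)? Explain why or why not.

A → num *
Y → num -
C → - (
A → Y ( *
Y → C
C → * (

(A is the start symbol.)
Yes, the grammar is LR(0)

A grammar is LR(0) if no state in the canonical LR(0) collection has:
  - both a shift item (dot before a terminal) and a complete item (shift-reduce conflict), or
  - two or more complete items (reduce-reduce conflict; the accept item [A' → A .] counts as a complete item here).

Augment with A' → A and build the canonical LR(0) collection (I0 = CLOSURE({[A' → . A]}), then GOTO on every symbol after a dot until no new states appear). It has 13 states:
  I0: { [A → . Y ( *], [A → . num *], [A' → . A], [C → . * (], [C → . - (], [Y → . C], [Y → . num -] }  — shift
  I1: { [C → * . (] }  — shift
  I2: { [C → - . (] }  — shift
  I3: { [A' → A .] }  — accept
  I4: { [Y → C .] }  — reduce
  I5: { [A → Y . ( *] }  — shift
  I6: { [A → num . *], [Y → num . -] }  — shift
  I7: { [A → num * .] }  — reduce
  I8: { [Y → num - .] }  — reduce
  I9: { [A → Y ( . *] }  — shift
  I10: { [A → Y ( * .] }  — reduce
  I11: { [C → - ( .] }  — reduce
  I12: { [C → * ( .] }  — reduce

Every state is either a pure shift/goto state or contains exactly one complete item and nothing to shift — no conflicts. The grammar is LR(0).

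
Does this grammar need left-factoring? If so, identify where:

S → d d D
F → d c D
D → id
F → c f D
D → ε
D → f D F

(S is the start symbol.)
No, left-factoring is not needed

Left-factoring is needed when two productions for the same non-terminal
share a common prefix on the right-hand side.

Productions for F:
  F → d c D
  F → c f D
Productions for D:
  D → id
  D → ε
  D → f D F

No common prefixes found.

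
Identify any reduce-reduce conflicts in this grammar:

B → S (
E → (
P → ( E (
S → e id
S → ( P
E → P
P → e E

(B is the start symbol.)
A reduce-reduce conflict occurs when an LR(0) state has two complete items [A → α .] and [B → β .] — both call for a reduction, and with no lookahead the parser cannot choose between them.

Augment with B' → B and build the canonical LR(0) collection (I0 = CLOSURE({[B' → . B]}), then GOTO on every symbol after a dot until no new states appear). It has 15 states:
  I0: { [B → . S (], [B' → . B], [S → . ( P], [S → . e id] }  — shift
  I1: { [P → . ( E (], [P → . e E], [S → ( . P] }  — shift
  I2: { [B' → B .] }  — accept
  I3: { [B → S . (] }  — shift
  I4: { [S → e . id] }  — shift
  I5: { [S → e id .] }  — reduce
  I6: { [B → S ( .] }  — reduce
  I7: { [E → . (], [E → . P], [P → ( . E (], [P → . ( E (], [P → . e E] }  — shift
  I8: { [S → ( P .] }  — reduce
  I9: { [E → . (], [E → . P], [P → . ( E (], [P → . e E], [P → e . E] }  — shift
  I10: { [E → ( .], [E → . (], [E → . P], [P → ( . E (], [P → . ( E (], [P → . e E] }  — shift, reduce
  I11: { [P → e E .] }  — reduce
  I12: { [E → P .] }  — reduce
  I13: { [P → ( E . (] }  — shift
  I14: { [P → ( E ( .] }  — reduce

No state contains more than one complete item.

Answer: No reduce-reduce conflicts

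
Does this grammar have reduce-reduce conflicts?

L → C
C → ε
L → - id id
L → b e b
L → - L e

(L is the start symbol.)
A reduce-reduce conflict occurs when an LR(0) state has two complete items [A → α .] and [B → β .] — both call for a reduction, and with no lookahead the parser cannot choose between them.

Augment with L' → L and build the canonical LR(0) collection (I0 = CLOSURE({[L' → . L]}), then GOTO on every symbol after a dot until no new states appear). It has 11 states:
  I0: { [C → .], [L → . - L e], [L → . - id id], [L → . C], [L → . b e b], [L' → . L] }  — shift, reduce
  I1: { [C → .], [L → - . L e], [L → - . id id], [L → . - L e], [L → . - id id], [L → . C], [L → . b e b] }  — shift, reduce
  I2: { [L → C .] }  — reduce
  I3: { [L' → L .] }  — accept
  I4: { [L → b . e b] }  — shift
  I5: { [L → b e . b] }  — shift
  I6: { [L → b e b .] }  — reduce
  I7: { [L → - L . e] }  — shift
  I8: { [L → - id . id] }  — shift
  I9: { [L → - id id .] }  — reduce
  I10: { [L → - L e .] }  — reduce

No state contains more than one complete item.

Answer: No reduce-reduce conflicts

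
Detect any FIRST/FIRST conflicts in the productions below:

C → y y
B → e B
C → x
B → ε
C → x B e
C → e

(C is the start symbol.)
Yes. C → x / C → x B e on { 'x' }

A FIRST/FIRST conflict occurs when two productions N → α and N → β for the same non-terminal have FIRST(α) ∩ FIRST(β) ≠ ∅ (with ε ∈ FIRST of a nullable right-hand side, so two nullable alternatives also conflict).

Productions for C:
  C → y y: FIRST = { 'y' }
  C → x: FIRST = { 'x' }
  C → x B e: FIRST = { 'x' }
  C → e: FIRST = { 'e' }
Productions for B:
  B → e B: FIRST = { 'e' }
  B → ε: FIRST = { ε }

Conflict for C: C → x and C → x B e
  Overlap: { 'x' }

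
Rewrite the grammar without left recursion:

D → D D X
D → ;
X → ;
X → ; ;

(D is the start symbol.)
D is directly left-recursive. The standard transformation for
  A → A α₁ | ... | A α_m | β₁ | ... | β_n
is
  A  → β₁ A' | ... | β_n A'
  A' → α₁ A' | ... | α_m A' | ε

D → ; becomes D → ; D'
D → D D X becomes D' → D X D'
Add D' → ε

Productions for other non-terminals are unchanged:
  X → ;
  X → ; ;

Resulting grammar:
D → ; D'
D' → D X D'
D' → ε
X → ;
X → ; ;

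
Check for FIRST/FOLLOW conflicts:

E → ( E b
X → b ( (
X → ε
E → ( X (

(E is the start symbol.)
No FIRST/FOLLOW conflicts.

Nullable non-terminals: X.

X: nullable alternative(s) X → ε; FOLLOW(X) = { '(' }
  X → b ( (: FIRST \ {ε} = { 'b' } — disjoint from FOLLOW(X)
  X → ε: FIRST \ {ε} = { } — this is the only nullable alternative, skip

E has no nullable alternative, so no FIRST/FOLLOW check is needed there.

No FIRST/FOLLOW conflicts found.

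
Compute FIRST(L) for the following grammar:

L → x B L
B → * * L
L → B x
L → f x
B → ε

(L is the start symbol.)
{ '*', 'f', 'x' }

FIRST sets of the other non-terminals involved (by the same procedure, iterated to a fixed point):
  FIRST(B) = { '*', ε }

From L → x B L:
  - x is a terminal: add 'x' and stop
From L → B x:
  - B is a non-terminal: add FIRST(B) \ {ε} = { '*' }
    B is nullable, so continue to the next symbol
  - x is a terminal: add 'x' and stop
From L → f x:
  - f is a terminal: add 'f' and stop

Collecting: FIRST(L) = { '*', 'f', 'x' }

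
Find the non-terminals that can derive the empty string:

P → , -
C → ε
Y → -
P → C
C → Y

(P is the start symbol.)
{ 'C', 'P' }

ε-productions: C → ε
So C is immediately nullable.
P → C: every symbol on the right is nullable, so P is nullable too.
No further non-terminal can be added: every production for the remaining non-terminals contains a terminal or a non-nullable non-terminal.
Nullable = { 'C', 'P' }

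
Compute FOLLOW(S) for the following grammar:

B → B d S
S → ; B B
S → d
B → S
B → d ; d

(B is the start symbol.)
To compute FOLLOW(S), find every occurrence of S on a right-hand side N → α S β: add FIRST(β) \ {ε}, and if β is empty or nullable also add FOLLOW(N). Iterate to a fixed point.

In B → B d S: S is at the end, add FOLLOW(B)
In B → S: S is at the end, add FOLLOW(B)

The FOLLOW sets referred to above (computed the same way, to a fixed point):
  FOLLOW(B) = { $, ';', 'd' }

Taking the union: FOLLOW(S) = { $, ';', 'd' }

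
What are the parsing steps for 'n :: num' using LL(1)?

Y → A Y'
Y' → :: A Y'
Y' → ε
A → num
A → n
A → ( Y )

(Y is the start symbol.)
Stack is shown with the top on the left.

Stack      Input       Action
-----------------------------
Y $        n :: num $  output Y → A Y'
A Y' $     n :: num $  output A → n
n Y' $     n :: num $  match 'n'
Y' $       :: num $    output Y' → :: A Y'
:: A Y' $  :: num $    match '::'
A Y' $     num $       output A → num
num Y' $   num $       match 'num'
Y' $       $           output Y' → ε
$          $           accept

The string is accepted.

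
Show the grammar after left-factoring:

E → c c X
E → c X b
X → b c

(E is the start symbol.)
E → c E'
E' → c X
E' → X b
X → b c

Left-factoring transforms A → αβ₁ | αβ₂ into A → αA' and A' → β₁ | β₂
(α is the longest common prefix among the alternatives). Repeat until
no nonterminal has two alternatives with a common prefix.

Round 1: E has alternatives sharing prefix 'c'. Introduce E': E → c E'
  Add: E' → c X
  Add: E' → X b

No remaining common prefixes — done.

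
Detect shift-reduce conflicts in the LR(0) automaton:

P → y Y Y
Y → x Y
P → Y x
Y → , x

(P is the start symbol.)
No shift-reduce conflicts

A shift-reduce conflict occurs when an LR(0) state has both:
  - a complete (reduce) item [A → α .] (dot at the end), and
  - a shift item [B → β . c γ] (dot before a terminal).

Augment with P' → P and build the canonical LR(0) collection (I0 = CLOSURE({[P' → . P]}), then GOTO on every symbol after a dot until no new states appear). It has 11 states:
  I0: { [P → . Y x], [P → . y Y Y], [P' → . P], [Y → . , x], [Y → . x Y] }  — shift
  I1: { [Y → , . x] }  — shift
  I2: { [P' → P .] }  — accept
  I3: { [P → Y . x] }  — shift
  I4: { [Y → . , x], [Y → . x Y], [Y → x . Y] }  — shift
  I5: { [P → y . Y Y], [Y → . , x], [Y → . x Y] }  — shift
  I6: { [P → y Y . Y], [Y → . , x], [Y → . x Y] }  — shift
  I7: { [P → y Y Y .] }  — reduce
  I8: { [Y → x Y .] }  — reduce
  I9: { [P → Y x .] }  — reduce
  I10: { [Y → , x .] }  — reduce

No state contains both a complete item and a shift item.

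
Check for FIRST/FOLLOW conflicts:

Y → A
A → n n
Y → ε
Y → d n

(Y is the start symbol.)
No FIRST/FOLLOW conflicts.

Nullable non-terminals: Y.
FIRST sets used below: FIRST(A) = { 'n' }

Y: nullable alternative(s) Y → ε; FOLLOW(Y) = { $ }
  Y → A: FIRST \ {ε} = { 'n' } — disjoint from FOLLOW(Y)
  Y → ε: FIRST \ {ε} = { } — this is the only nullable alternative, skip
  Y → d n: FIRST \ {ε} = { 'd' } — disjoint from FOLLOW(Y)

A has no nullable alternative, so no FIRST/FOLLOW check is needed there.

No FIRST/FOLLOW conflicts found.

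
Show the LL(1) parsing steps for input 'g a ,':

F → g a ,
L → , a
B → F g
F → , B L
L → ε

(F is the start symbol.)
Stack is shown with the top on the left.

Stack    Input    Action
------------------------
F $      g a , $  output F → g a ,
g a , $  g a , $  match 'g'
a , $    a , $    match 'a'
, $      , $      match ','
$        $        accept

The string is accepted.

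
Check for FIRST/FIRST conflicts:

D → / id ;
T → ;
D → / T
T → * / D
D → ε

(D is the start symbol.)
A FIRST/FIRST conflict occurs when two productions N → α and N → β for the same non-terminal have FIRST(α) ∩ FIRST(β) ≠ ∅ (with ε ∈ FIRST of a nullable right-hand side, so two nullable alternatives also conflict).

Productions for D:
  D → / id ;: FIRST = { '/' }
  D → / T: FIRST = { '/' }
  D → ε: FIRST = { ε }
Productions for T:
  T → ;: FIRST = { ';' }
  T → * / D: FIRST = { '*' }

Conflict for D: D → / id ; and D → / T
  Overlap: { '/' }

Answer: Yes. D → '/' id ';' / D → '/' T on { '/' }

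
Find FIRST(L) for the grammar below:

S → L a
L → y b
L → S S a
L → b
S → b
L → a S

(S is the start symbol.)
{ 'a', 'b', 'y' }

FIRST sets of the other non-terminals involved (by the same procedure, iterated to a fixed point):
  FIRST(S) = { 'a', 'b', 'y' }

From L → y b:
  - y is a terminal: add 'y' and stop
From L → S S a:
  - S is a non-terminal: add FIRST(S) \ {ε} = { 'a', 'b', 'y' }
    S is not nullable, so stop
From L → b:
  - b is a terminal: add 'b' and stop
From L → a S:
  - a is a terminal: add 'a' and stop

Collecting: FIRST(L) = { 'a', 'b', 'y' }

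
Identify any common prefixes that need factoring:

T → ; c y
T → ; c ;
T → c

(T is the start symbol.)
Yes, T has productions with common prefix '; c'

Left-factoring is needed when two productions for the same non-terminal
share a common prefix on the right-hand side.

Productions for T:
  T → ; c y
  T → ; c ;
  T → c

Found common prefix '; c' in productions for T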